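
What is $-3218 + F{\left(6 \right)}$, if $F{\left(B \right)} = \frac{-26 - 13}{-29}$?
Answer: $- \frac{93283}{29} \approx -3216.7$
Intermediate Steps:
$F{\left(B \right)} = \frac{39}{29}$ ($F{\left(B \right)} = \left(-26 - 13\right) \left(- \frac{1}{29}\right) = \left(-39\right) \left(- \frac{1}{29}\right) = \frac{39}{29}$)
$-3218 + F{\left(6 \right)} = -3218 + \frac{39}{29} = - \frac{93283}{29}$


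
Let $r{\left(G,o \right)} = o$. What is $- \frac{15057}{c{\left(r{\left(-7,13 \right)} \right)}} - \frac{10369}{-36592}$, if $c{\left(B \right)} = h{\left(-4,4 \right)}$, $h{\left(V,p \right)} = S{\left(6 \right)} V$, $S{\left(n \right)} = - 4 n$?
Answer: $- \frac{11457715}{73184} \approx -156.56$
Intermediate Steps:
$h{\left(V,p \right)} = - 24 V$ ($h{\left(V,p \right)} = \left(-4\right) 6 V = - 24 V$)
$c{\left(B \right)} = 96$ ($c{\left(B \right)} = \left(-24\right) \left(-4\right) = 96$)
$- \frac{15057}{c{\left(r{\left(-7,13 \right)} \right)}} - \frac{10369}{-36592} = - \frac{15057}{96} - \frac{10369}{-36592} = \left(-15057\right) \frac{1}{96} - - \frac{10369}{36592} = - \frac{5019}{32} + \frac{10369}{36592} = - \frac{11457715}{73184}$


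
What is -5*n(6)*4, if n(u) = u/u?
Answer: -20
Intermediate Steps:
n(u) = 1
-5*n(6)*4 = -5*1*4 = -5*4 = -20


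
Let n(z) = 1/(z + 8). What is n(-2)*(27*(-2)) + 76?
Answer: 67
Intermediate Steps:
n(z) = 1/(8 + z)
n(-2)*(27*(-2)) + 76 = (27*(-2))/(8 - 2) + 76 = -54/6 + 76 = (⅙)*(-54) + 76 = -9 + 76 = 67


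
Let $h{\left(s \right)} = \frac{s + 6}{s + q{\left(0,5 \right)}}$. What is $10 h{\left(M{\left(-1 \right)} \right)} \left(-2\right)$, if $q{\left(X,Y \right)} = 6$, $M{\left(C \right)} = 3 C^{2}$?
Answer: $-20$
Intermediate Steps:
$h{\left(s \right)} = 1$ ($h{\left(s \right)} = \frac{s + 6}{s + 6} = \frac{6 + s}{6 + s} = 1$)
$10 h{\left(M{\left(-1 \right)} \right)} \left(-2\right) = 10 \cdot 1 \left(-2\right) = 10 \left(-2\right) = -20$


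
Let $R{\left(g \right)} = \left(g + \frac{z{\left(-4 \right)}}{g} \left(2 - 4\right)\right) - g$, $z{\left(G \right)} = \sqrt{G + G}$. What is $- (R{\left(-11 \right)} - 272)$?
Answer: $272 - \frac{4 i \sqrt{2}}{11} \approx 272.0 - 0.51426 i$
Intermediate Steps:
$z{\left(G \right)} = \sqrt{2} \sqrt{G}$ ($z{\left(G \right)} = \sqrt{2 G} = \sqrt{2} \sqrt{G}$)
$R{\left(g \right)} = - \frac{4 i \sqrt{2}}{g}$ ($R{\left(g \right)} = \left(g + \frac{\sqrt{2} \sqrt{-4}}{g} \left(2 - 4\right)\right) - g = \left(g + \frac{\sqrt{2} \cdot 2 i}{g} \left(-2\right)\right) - g = \left(g + \frac{2 i \sqrt{2}}{g} \left(-2\right)\right) - g = \left(g - \frac{4 i \sqrt{2}}{g}\right) - g = - \frac{4 i \sqrt{2}}{g}$)
$- (R{\left(-11 \right)} - 272) = - (- \frac{4 i \sqrt{2}}{-11} - 272) = - (\left(-4\right) i \sqrt{2} \left(- \frac{1}{11}\right) - 272) = - (\frac{4 i \sqrt{2}}{11} - 272) = - (-272 + \frac{4 i \sqrt{2}}{11}) = 272 - \frac{4 i \sqrt{2}}{11}$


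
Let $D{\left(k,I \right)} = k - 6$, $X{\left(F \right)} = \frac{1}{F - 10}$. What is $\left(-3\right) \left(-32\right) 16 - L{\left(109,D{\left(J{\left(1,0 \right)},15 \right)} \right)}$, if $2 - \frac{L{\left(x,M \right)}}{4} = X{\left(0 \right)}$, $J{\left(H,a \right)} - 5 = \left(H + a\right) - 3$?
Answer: $\frac{7638}{5} \approx 1527.6$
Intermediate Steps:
$X{\left(F \right)} = \frac{1}{-10 + F}$
$J{\left(H,a \right)} = 2 + H + a$ ($J{\left(H,a \right)} = 5 - \left(3 - H - a\right) = 5 + \left(-3 + H + a\right) = 2 + H + a$)
$D{\left(k,I \right)} = -6 + k$
$L{\left(x,M \right)} = \frac{42}{5}$ ($L{\left(x,M \right)} = 8 - \frac{4}{-10 + 0} = 8 - \frac{4}{-10} = 8 - - \frac{2}{5} = 8 + \frac{2}{5} = \frac{42}{5}$)
$\left(-3\right) \left(-32\right) 16 - L{\left(109,D{\left(J{\left(1,0 \right)},15 \right)} \right)} = \left(-3\right) \left(-32\right) 16 - \frac{42}{5} = 96 \cdot 16 - \frac{42}{5} = 1536 - \frac{42}{5} = \frac{7638}{5}$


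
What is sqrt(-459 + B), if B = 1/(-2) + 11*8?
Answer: I*sqrt(1486)/2 ≈ 19.274*I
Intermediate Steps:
B = 175/2 (B = -1/2 + 88 = 175/2 ≈ 87.500)
sqrt(-459 + B) = sqrt(-459 + 175/2) = sqrt(-743/2) = I*sqrt(1486)/2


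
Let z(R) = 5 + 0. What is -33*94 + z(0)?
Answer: -3097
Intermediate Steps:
z(R) = 5
-33*94 + z(0) = -33*94 + 5 = -3102 + 5 = -3097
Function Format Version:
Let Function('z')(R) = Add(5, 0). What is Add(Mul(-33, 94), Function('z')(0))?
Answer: -3097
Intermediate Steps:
Function('z')(R) = 5
Add(Mul(-33, 94), Function('z')(0)) = Add(Mul(-33, 94), 5) = Add(-3102, 5) = -3097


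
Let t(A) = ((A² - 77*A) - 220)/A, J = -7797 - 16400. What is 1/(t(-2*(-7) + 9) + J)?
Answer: -23/557993 ≈ -4.1219e-5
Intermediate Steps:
J = -24197
t(A) = (-220 + A² - 77*A)/A
1/(t(-2*(-7) + 9) + J) = 1/((-77 + (-2*(-7) + 9) - 220/(-2*(-7) + 9)) - 24197) = 1/((-77 + (14 + 9) - 220/(14 + 9)) - 24197) = 1/((-77 + 23 - 220/23) - 24197) = 1/(-1462/23 - 24197) = 1/(-557993/23) = -23/557993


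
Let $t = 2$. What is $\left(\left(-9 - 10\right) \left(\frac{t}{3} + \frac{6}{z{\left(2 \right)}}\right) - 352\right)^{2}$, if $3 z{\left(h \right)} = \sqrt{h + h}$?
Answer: $\frac{2582449}{9} \approx 2.8694 \cdot 10^{5}$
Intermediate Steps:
$z{\left(h \right)} = \frac{\sqrt{2} \sqrt{h}}{3}$ ($z{\left(h \right)} = \frac{\sqrt{h + h}}{3} = \frac{\sqrt{2 h}}{3} = \frac{\sqrt{2} \sqrt{h}}{3}$)
$\left(\left(-9 - 10\right) \left(\frac{t}{3} + \frac{6}{z{\left(2 \right)}}\right) - 352\right)^{2} = \left(\left(-9 - 10\right) \left(\frac{2}{3} + \frac{6}{\frac{1}{3} \sqrt{2} \sqrt{2}}\right) - 352\right)^{2} = \left(- 19 \left(2 \cdot \frac{1}{3} + \frac{6}{\frac{2}{3}}\right) - 352\right)^{2} = \left(- 19 \left(\frac{2}{3} + 6 \cdot \frac{3}{2}\right) - 352\right)^{2} = \left(- 19 \left(\frac{2}{3} + 9\right) - 352\right)^{2} = \left(\left(-19\right) \frac{29}{3} - 352\right)^{2} = \left(- \frac{551}{3} - 352\right)^{2} = \left(- \frac{1607}{3}\right)^{2} = \frac{2582449}{9}$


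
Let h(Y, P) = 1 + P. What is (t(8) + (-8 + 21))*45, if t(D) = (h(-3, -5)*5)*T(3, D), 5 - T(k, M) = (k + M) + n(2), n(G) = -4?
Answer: 2385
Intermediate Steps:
T(k, M) = 9 - M - k (T(k, M) = 5 - ((k + M) - 4) = 5 - ((M + k) - 4) = 5 - (-4 + M + k) = 5 + (4 - M - k) = 9 - M - k)
t(D) = -120 + 20*D (t(D) = ((1 - 5)*5)*(9 - D - 1*3) = (-4*5)*(9 - D - 3) = -20*(6 - D) = -120 + 20*D)
(t(8) + (-8 + 21))*45 = ((-120 + 20*8) + (-8 + 21))*45 = ((-120 + 160) + 13)*45 = (40 + 13)*45 = 53*45 = 2385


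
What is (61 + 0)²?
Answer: 3721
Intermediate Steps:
(61 + 0)² = 61² = 3721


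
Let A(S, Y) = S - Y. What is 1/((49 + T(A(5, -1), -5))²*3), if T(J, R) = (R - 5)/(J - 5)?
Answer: 1/4563 ≈ 0.00021915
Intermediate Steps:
T(J, R) = (-5 + R)/(-5 + J)
1/((49 + T(A(5, -1), -5))²*3) = 1/((49 + (-5 - 5)/(-5 + (5 - 1*(-1))))²*3) = 1/((49 - 10/(-5 + (5 + 1)))²*3) = 1/((49 - 10/(-5 + 6))²*3) = 1/((49 - 10/1)²*3) = 1/((49 + 1*(-10))²*3) = 1/((49 - 10)²*3) = 1/(39²*3) = 1/(1521*3) = 1/4563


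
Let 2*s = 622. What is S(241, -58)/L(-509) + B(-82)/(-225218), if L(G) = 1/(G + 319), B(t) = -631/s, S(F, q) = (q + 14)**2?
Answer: -25764542815689/70042798 ≈ -3.6784e+5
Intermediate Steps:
S(F, q) = (14 + q)**2
s = 311 (s = (1/2)*622 = 311)
B(t) = -631/311
L(G) = 1/(319 + G)
S(241, -58)/L(-509) + B(-82)/(-225218) = (14 - 58)**2/(1/(319 - 509)) - 631/311/(-225218) = (-44)**2/(1/(-190)) - 631/311*(-1/225218) = 1936/(-1/190) + 631/70042798 = 1936*(-190) + 631/70042798 = -367840 + 631/70042798 = -25764542815689/70042798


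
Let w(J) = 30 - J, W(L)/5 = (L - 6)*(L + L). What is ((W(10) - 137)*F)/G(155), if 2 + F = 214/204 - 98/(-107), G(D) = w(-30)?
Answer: -100729/654840 ≈ -0.15382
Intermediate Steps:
W(L) = 10*L*(-6 + L) (W(L) = 5*((L - 6)*(L + L)) = 5*((-6 + L)*(2*L)) = 5*(2*L*(-6 + L)) = 10*L*(-6 + L))
G(D) = 60 (G(D) = 30 - 1*(-30) = 30 + 30 = 60)
F = -383/10914 (F = -2 + (214/204 - 98/(-107)) = -2 + (214*(1/204) - 98*(-1/107)) = -2 + (107/102 + 98/107) = -2 + 21445/10914 = -383/10914 ≈ -0.035093)
((W(10) - 137)*F)/G(155) = ((10*10*(-6 + 10) - 137)*(-383/10914))/60 = ((10*10*4 - 137)*(-383/10914))*(1/60) = ((400 - 137)*(-383/10914))*(1/60) = (263*(-383/10914))*(1/60) = -100729/10914*1/60 = -100729/654840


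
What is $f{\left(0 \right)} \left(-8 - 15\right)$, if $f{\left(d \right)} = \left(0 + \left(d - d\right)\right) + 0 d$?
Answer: $0$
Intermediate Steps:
$f{\left(d \right)} = 0$ ($f{\left(d \right)} = \left(0 + 0\right) + 0 = 0 + 0 = 0$)
$f{\left(0 \right)} \left(-8 - 15\right) = 0 \left(-8 - 15\right) = 0 \left(-23\right) = 0$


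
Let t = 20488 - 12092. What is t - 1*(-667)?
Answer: 9063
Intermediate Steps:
t = 8396
t - 1*(-667) = 8396 - 1*(-667) = 8396 + 667 = 9063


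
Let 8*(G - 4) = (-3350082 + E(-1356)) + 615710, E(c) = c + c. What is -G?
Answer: 684263/2 ≈ 3.4213e+5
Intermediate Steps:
E(c) = 2*c
G = -684263/2 (G = 4 + ((-3350082 + 2*(-1356)) + 615710)/8 = 4 + ((-3350082 - 2712) + 615710)/8 = 4 + (-3352794 + 615710)/8 = 4 + (⅛)*(-2737084) = 4 - 684271/2 = -684263/2 ≈ -3.4213e+5)
-G = -1*(-684263/2) = 684263/2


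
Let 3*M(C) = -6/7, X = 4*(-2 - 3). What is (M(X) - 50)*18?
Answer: -6336/7 ≈ -905.14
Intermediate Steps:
X = -20 (X = 4*(-5) = -20)
M(C) = -2/7 (M(C) = (-6/7)/3 = (-6*1/7)/3 = (1/3)*(-6/7) = -2/7)
(M(X) - 50)*18 = (-2/7 - 50)*18 = -352/7*18 = -6336/7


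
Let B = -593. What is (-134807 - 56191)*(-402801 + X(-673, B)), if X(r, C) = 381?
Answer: 76861415160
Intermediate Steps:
(-134807 - 56191)*(-402801 + X(-673, B)) = (-134807 - 56191)*(-402801 + 381) = -190998*(-402420) = 76861415160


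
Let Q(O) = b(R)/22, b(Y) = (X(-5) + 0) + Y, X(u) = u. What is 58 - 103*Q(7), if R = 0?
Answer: 1791/22 ≈ 81.409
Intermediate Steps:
b(Y) = -5 + Y (b(Y) = (-5 + 0) + Y = -5 + Y)
Q(O) = -5/22 (Q(O) = (-5 + 0)/22 = -5*1/22 = -5/22)
58 - 103*Q(7) = 58 - 103*(-5/22) = 58 + 515/22 = 1791/22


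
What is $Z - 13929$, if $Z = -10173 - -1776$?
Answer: $-22326$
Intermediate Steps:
$Z = -8397$ ($Z = -10173 + 1776 = -8397$)
$Z - 13929 = -8397 - 13929 = -22326$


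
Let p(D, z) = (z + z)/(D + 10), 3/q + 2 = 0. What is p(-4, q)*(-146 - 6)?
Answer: 76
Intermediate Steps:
q = -3/2 (q = 3/(-2 + 0) = 3/(-2) = 3*(-1/2) = -3/2 ≈ -1.5000)
p(D, z) = 2*z/(10 + D) (p(D, z) = (2*z)/(10 + D) = 2*z/(10 + D))
p(-4, q)*(-146 - 6) = (2*(-3/2)/(10 - 4))*(-146 - 6) = (2*(-3/2)/6)*(-152) = (2*(-3/2)*(1/6))*(-152) = -1/2*(-152) = 76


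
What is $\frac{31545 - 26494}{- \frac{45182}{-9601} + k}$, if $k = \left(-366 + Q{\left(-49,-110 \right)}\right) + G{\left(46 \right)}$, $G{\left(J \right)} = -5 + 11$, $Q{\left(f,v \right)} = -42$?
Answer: $- \frac{48494651}{3814420} \approx -12.714$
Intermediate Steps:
$G{\left(J \right)} = 6$
$k = -402$ ($k = \left(-366 - 42\right) + 6 = -408 + 6 = -402$)
$\frac{31545 - 26494}{- \frac{45182}{-9601} + k} = \frac{31545 - 26494}{- \frac{45182}{-9601} - 402} = \frac{5051}{\left(-45182\right) \left(- \frac{1}{9601}\right) - 402} = \frac{5051}{\frac{45182}{9601} - 402} = \frac{5051}{- \frac{3814420}{9601}} = 5051 \left(- \frac{9601}{3814420}\right) = - \frac{48494651}{3814420}$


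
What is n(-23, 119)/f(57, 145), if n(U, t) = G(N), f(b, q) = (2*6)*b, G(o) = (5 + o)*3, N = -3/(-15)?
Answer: 13/570 ≈ 0.022807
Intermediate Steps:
N = ⅕ (N = -3*(-1/15) = ⅕ ≈ 0.20000)
G(o) = 15 + 3*o
f(b, q) = 12*b
n(U, t) = 78/5 (n(U, t) = 15 + 3*(⅕) = 15 + ⅗ = 78/5)
n(-23, 119)/f(57, 145) = 78/(5*((12*57))) = (78/5)/684 = (78/5)*(1/684) = 13/570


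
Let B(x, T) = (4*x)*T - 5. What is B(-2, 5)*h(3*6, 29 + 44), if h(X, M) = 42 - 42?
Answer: 0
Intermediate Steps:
B(x, T) = -5 + 4*T*x (B(x, T) = 4*T*x - 5 = -5 + 4*T*x)
h(X, M) = 0
B(-2, 5)*h(3*6, 29 + 44) = (-5 + 4*5*(-2))*0 = (-5 - 40)*0 = -45*0 = 0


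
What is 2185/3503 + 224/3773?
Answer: 1289811/1888117 ≈ 0.68312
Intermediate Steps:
2185/3503 + 224/3773 = 2185*(1/3503) + 224*(1/3773) = 2185/3503 + 32/539 = 1289811/1888117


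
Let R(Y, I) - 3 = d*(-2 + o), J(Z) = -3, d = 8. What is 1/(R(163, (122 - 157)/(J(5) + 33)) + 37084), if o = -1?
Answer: 1/37063 ≈ 2.6981e-5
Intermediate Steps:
R(Y, I) = -21 (R(Y, I) = 3 + 8*(-2 - 1) = 3 + 8*(-3) = 3 - 24 = -21)
1/(R(163, (122 - 157)/(J(5) + 33)) + 37084) = 1/(-21 + 37084) = 1/37063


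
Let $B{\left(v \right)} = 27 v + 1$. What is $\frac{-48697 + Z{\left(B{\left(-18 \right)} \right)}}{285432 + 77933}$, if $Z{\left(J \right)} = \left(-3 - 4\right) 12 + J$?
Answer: $- \frac{49266}{363365} \approx -0.13558$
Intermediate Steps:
$B{\left(v \right)} = 1 + 27 v$
$Z{\left(J \right)} = -84 + J$ ($Z{\left(J \right)} = \left(-7\right) 12 + J = -84 + J$)
$\frac{-48697 + Z{\left(B{\left(-18 \right)} \right)}}{285432 + 77933} = \frac{-48697 + \left(-84 + \left(1 + 27 \left(-18\right)\right)\right)}{285432 + 77933} = \frac{-48697 + \left(-84 + \left(1 - 486\right)\right)}{363365} = \left(-48697 - 569\right) \frac{1}{363365} = \left(-49266\right) \frac{1}{363365} = - \frac{49266}{363365}$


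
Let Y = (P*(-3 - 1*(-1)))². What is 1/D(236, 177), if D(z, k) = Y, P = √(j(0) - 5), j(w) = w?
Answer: -1/20 ≈ -0.050000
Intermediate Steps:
P = I*√5 (P = √(0 - 5) = √(-5) = I*√5 ≈ 2.2361*I)
Y = -20 (Y = ((I*√5)*(-3 - 1*(-1)))² = ((I*√5)*(-3 + 1))² = ((I*√5)*(-2))² = (-2*I*√5)² = -20)
D(z, k) = -20
1/D(236, 177) = 1/(-20) = -1/20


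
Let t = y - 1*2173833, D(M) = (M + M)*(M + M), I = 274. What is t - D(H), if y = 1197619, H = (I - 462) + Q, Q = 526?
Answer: -1433190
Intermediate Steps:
H = 338 (H = (274 - 462) + 526 = -188 + 526 = 338)
D(M) = 4*M² (D(M) = (2*M)*(2*M) = 4*M²)
t = -976214 (t = 1197619 - 1*2173833 = 1197619 - 2173833 = -976214)
t - D(H) = -976214 - 4*338² = -976214 - 4*114244 = -976214 - 1*456976 = -976214 - 456976 = -1433190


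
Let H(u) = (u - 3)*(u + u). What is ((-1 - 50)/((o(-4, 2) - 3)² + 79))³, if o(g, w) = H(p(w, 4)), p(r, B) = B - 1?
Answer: -132651/681472 ≈ -0.19465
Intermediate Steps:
p(r, B) = -1 + B
H(u) = 2*u*(-3 + u) (H(u) = (-3 + u)*(2*u) = 2*u*(-3 + u))
o(g, w) = 0 (o(g, w) = 2*(-1 + 4)*(-3 + (-1 + 4)) = 2*3*(-3 + 3) = 2*3*0 = 0)
((-1 - 50)/((o(-4, 2) - 3)² + 79))³ = ((-1 - 50)/((0 - 3)² + 79))³ = (-51/((-3)² + 79))³ = (-51/(9 + 79))³ = (-51/88)³ = -132651/681472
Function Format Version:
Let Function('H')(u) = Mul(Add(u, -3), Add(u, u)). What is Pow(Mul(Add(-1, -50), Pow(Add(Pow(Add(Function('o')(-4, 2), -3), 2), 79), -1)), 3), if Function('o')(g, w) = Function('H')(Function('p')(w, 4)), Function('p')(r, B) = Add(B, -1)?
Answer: Rational(-132651, 681472) ≈ -0.19465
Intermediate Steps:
Function('p')(r, B) = Add(-1, B)
Function('H')(u) = Mul(2, u, Add(-3, u)) (Function('H')(u) = Mul(Add(-3, u), Mul(2, u)) = Mul(2, u, Add(-3, u)))
Function('o')(g, w) = 0 (Function('o')(g, w) = Mul(2, Add(-1, 4), Add(-3, Add(-1, 4))) = Mul(2, 3, Add(-3, 3)) = Mul(2, 3, 0) = 0)
Pow(Mul(Add(-1, -50), Pow(Add(Pow(Add(Function('o')(-4, 2), -3), 2), 79), -1)), 3) = Pow(Mul(Add(-1, -50), Pow(Add(Pow(Add(0, -3), 2), 79), -1)), 3) = Pow(Mul(-51, Pow(Add(Pow(-3, 2), 79), -1)), 3) = Pow(Mul(-51, Pow(Add(9, 79), -1)), 3) = Pow(Mul(-51, Pow(88, -1)), 3) = Pow(Mul(-51, Rational(1, 88)), 3) = Pow(Rational(-51, 88), 3) = Rational(-132651, 681472)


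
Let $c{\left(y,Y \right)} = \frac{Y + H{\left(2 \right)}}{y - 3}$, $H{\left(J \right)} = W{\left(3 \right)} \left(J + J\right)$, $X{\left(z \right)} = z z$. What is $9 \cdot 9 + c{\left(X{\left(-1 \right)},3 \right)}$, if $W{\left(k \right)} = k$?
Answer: $\frac{147}{2} \approx 73.5$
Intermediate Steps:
$X{\left(z \right)} = z^{2}$
$H{\left(J \right)} = 6 J$ ($H{\left(J \right)} = 3 \left(J + J\right) = 3 \cdot 2 J = 6 J$)
$c{\left(y,Y \right)} = \frac{12 + Y}{-3 + y}$ ($c{\left(y,Y \right)} = \frac{Y + 6 \cdot 2}{y - 3} = \frac{Y + 12}{-3 + y} = \frac{12 + Y}{-3 + y}$)
$9 \cdot 9 + c{\left(X{\left(-1 \right)},3 \right)} = 9 \cdot 9 + \frac{12 + 3}{-3 + \left(-1\right)^{2}} = 81 + \frac{1}{-3 + 1} \cdot 15 = 81 + \frac{1}{-2} \cdot 15 = 81 - \frac{15}{2} = \frac{147}{2}$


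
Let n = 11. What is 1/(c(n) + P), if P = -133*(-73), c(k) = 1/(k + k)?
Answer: 22/213599 ≈ 0.00010300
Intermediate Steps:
c(k) = 1/(2*k)
P = 9709
1/(c(n) + P) = 1/((½)/11 + 9709) = 1/((½)*(1/11) + 9709) = 1/(1/22 + 9709) = 1/(213599/22) = 22/213599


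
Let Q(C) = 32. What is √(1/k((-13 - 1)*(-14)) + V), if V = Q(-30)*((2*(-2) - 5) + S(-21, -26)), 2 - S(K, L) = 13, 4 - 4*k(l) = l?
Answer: I*√92163/12 ≈ 25.299*I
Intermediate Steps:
k(l) = 1 - l/4
S(K, L) = -11 (S(K, L) = 2 - 1*13 = 2 - 13 = -11)
V = -640 (V = 32*((2*(-2) - 5) - 11) = 32*((-4 - 5) - 11) = 32*(-9 - 11) = 32*(-20) = -640)
√(1/k((-13 - 1)*(-14)) + V) = √(1/(1 - (-13 - 1)*(-14)/4) - 640) = √(1/(1 - (-7)*(-14)/2) - 640) = √(1/(1 - ¼*196) - 640) = √(1/(1 - 49) - 640) = √(1/(-48) - 640) = √(-1/48 - 640) = √(-30721/48) = I*√92163/12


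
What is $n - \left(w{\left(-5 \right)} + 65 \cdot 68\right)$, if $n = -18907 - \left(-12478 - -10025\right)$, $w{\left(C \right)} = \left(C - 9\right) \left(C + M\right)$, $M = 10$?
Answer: $-20804$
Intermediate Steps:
$w{\left(C \right)} = \left(-9 + C\right) \left(10 + C\right)$ ($w{\left(C \right)} = \left(C - 9\right) \left(C + 10\right) = \left(-9 + C\right) \left(10 + C\right)$)
$n = -16454$ ($n = -18907 - \left(-12478 + 10025\right) = -18907 - -2453 = -18907 + 2453 = -16454$)
$n - \left(w{\left(-5 \right)} + 65 \cdot 68\right) = -16454 - \left(\left(-90 - 5 + \left(-5\right)^{2}\right) + 65 \cdot 68\right) = -16454 - \left(\left(-90 - 5 + 25\right) + 4420\right) = -16454 - \left(-70 + 4420\right) = -16454 - 4350 = -20804$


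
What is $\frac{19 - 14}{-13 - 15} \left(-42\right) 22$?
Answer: $165$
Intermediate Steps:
$\frac{19 - 14}{-13 - 15} \left(-42\right) 22 = \frac{5}{-28} \left(-42\right) 22 = 5 \left(- \frac{1}{28}\right) \left(-42\right) 22 = \left(- \frac{5}{28}\right) \left(-42\right) 22 = \frac{15}{2} \cdot 22 = 165$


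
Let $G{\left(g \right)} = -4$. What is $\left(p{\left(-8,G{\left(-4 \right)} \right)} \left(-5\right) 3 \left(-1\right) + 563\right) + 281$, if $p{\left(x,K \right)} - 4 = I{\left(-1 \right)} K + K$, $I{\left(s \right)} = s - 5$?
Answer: $1204$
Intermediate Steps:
$I{\left(s \right)} = -5 + s$
$p{\left(x,K \right)} = 4 - 5 K$ ($p{\left(x,K \right)} = 4 + \left(\left(-5 - 1\right) K + K\right) = 4 + \left(- 6 K + K\right) = 4 - 5 K$)
$\left(p{\left(-8,G{\left(-4 \right)} \right)} \left(-5\right) 3 \left(-1\right) + 563\right) + 281 = \left(\left(4 - -20\right) \left(-5\right) 3 \left(-1\right) + 563\right) + 281 = \left(\left(4 + 20\right) \left(\left(-15\right) \left(-1\right)\right) + 563\right) + 281 = \left(24 \cdot 15 + 563\right) + 281 = \left(360 + 563\right) + 281 = 923 + 281 = 1204$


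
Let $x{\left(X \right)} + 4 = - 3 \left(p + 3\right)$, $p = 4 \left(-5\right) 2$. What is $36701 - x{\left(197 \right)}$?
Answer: $36594$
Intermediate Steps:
$p = -40$ ($p = \left(-20\right) 2 = -40$)
$x{\left(X \right)} = 107$ ($x{\left(X \right)} = -4 - 3 \left(-40 + 3\right) = -4 - -111 = -4 + 111 = 107$)
$36701 - x{\left(197 \right)} = 36701 - 107 = 36594$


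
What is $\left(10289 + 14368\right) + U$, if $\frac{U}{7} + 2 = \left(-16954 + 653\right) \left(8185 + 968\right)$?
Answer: $-1044396728$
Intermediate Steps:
$U = -1044421385$ ($U = -14 + 7 \left(-16954 + 653\right) \left(8185 + 968\right) = -14 + 7 \left(\left(-16301\right) 9153\right) = -14 + 7 \left(-149203053\right) = -14 - 1044421371 = -1044421385$)
$\left(10289 + 14368\right) + U = \left(10289 + 14368\right) - 1044421385 = 24657 - 1044421385 = -1044396728$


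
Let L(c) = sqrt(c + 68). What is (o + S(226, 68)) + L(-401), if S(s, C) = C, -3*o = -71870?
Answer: 72074/3 + 3*I*sqrt(37) ≈ 24025.0 + 18.248*I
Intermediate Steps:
o = 71870/3 (o = -1/3*(-71870) = 71870/3 ≈ 23957.)
L(c) = sqrt(68 + c)
(o + S(226, 68)) + L(-401) = (71870/3 + 68) + sqrt(68 - 401) = 72074/3 + sqrt(-333) = 72074/3 + 3*I*sqrt(37)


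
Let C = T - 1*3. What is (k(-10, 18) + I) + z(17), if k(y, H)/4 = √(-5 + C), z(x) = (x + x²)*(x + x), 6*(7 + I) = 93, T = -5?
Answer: 20825/2 + 4*I*√13 ≈ 10413.0 + 14.422*I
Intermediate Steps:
I = 17/2 (I = -7 + (⅙)*93 = -7 + 31/2 = 17/2 ≈ 8.5000)
C = -8 (C = -5 - 1*3 = -5 - 3 = -8)
z(x) = 2*x*(x + x²) (z(x) = (x + x²)*(2*x) = 2*x*(x + x²))
k(y, H) = 4*I*√13 (k(y, H) = 4*√(-5 - 8) = 4*√(-13) = 4*(I*√13) = 4*I*√13)
(k(-10, 18) + I) + z(17) = (4*I*√13 + 17/2) + 2*17²*(1 + 17) = (17/2 + 4*I*√13) + 2*289*18 = (17/2 + 4*I*√13) + 10404 = 20825/2 + 4*I*√13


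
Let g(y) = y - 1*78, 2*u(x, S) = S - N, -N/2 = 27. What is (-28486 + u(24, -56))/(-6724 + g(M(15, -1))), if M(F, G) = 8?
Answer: 28487/6794 ≈ 4.1930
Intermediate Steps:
N = -54 (N = -2*27 = -54)
u(x, S) = 27 + S/2 (u(x, S) = (S - 1*(-54))/2 = (S + 54)/2 = (54 + S)/2 = 27 + S/2)
g(y) = -78 + y (g(y) = y - 78 = -78 + y)
(-28486 + u(24, -56))/(-6724 + g(M(15, -1))) = (-28486 + (27 + (½)*(-56)))/(-6724 + (-78 + 8)) = (-28486 + (27 - 28))/(-6724 - 70) = (-28486 - 1)/(-6794) = -28487*(-1/6794) = 28487/6794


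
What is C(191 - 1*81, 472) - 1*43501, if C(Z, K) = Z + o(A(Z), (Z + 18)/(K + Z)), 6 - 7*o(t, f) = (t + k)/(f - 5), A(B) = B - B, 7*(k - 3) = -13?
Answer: -2957426419/68159 ≈ -43390.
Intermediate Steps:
k = 8/7 (k = 3 + (⅐)*(-13) = 3 - 13/7 = 8/7 ≈ 1.1429)
A(B) = 0
o(t, f) = 6/7 - (8/7 + t)/(7*(-5 + f)) (o(t, f) = 6/7 - (t + 8/7)/(7*(f - 5)) = 6/7 - (8/7 + t)/(7*(-5 + f)))
C(Z, K) = Z + (-218 + 42*(18 + Z)/(K + Z))/(49*(-5 + (18 + Z)/(K + Z))) (C(Z, K) = Z + (-218 - 7*0 + 42*((Z + 18)/(K + Z)))/(49*(-5 + (Z + 18)/(K + Z))) = Z + (-218 + 0 + 42*((18 + Z)/(K + Z)))/(49*(-5 + (18 + Z)/(K + Z))) = Z + (-218 + 0 + 42*(18 + Z)/(K + Z))/(49*(-5 + (18 + Z)/(K + Z))) = Z + (-218 + 42*(18 + Z)/(K + Z))/(49*(-5 + (18 + Z)/(K + Z))))
C(191 - 1*81, 472) - 1*43501 = (-756 - 706*(191 - 1*81) + 196*(191 - 1*81)² + 218*472 + 245*472*(191 - 1*81))/(49*(-18 + 4*(191 - 1*81) + 5*472)) - 1*43501 = (-756 - 706*(191 - 81) + 196*(191 - 81)² + 102896 + 245*472*(191 - 81))/(49*(-18 + 4*(191 - 81) + 2360)) - 43501 = (-756 - 706*110 + 196*110² + 102896 + 245*472*110)/(49*(-18 + 4*110 + 2360)) - 43501 = (-756 - 77660 + 196*12100 + 102896 + 12720400)/(49*(-18 + 440 + 2360)) - 43501 = (1/49)*(-756 - 77660 + 2371600 + 102896 + 12720400)/2782 - 43501 = (1/49)*(1/2782)*15116480 - 43501 = 7558240/68159 - 43501 = -2957426419/68159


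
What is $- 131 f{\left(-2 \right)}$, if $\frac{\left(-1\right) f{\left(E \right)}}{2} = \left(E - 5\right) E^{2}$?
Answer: $-7336$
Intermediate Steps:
$f{\left(E \right)} = - 2 E^{2} \left(-5 + E\right)$ ($f{\left(E \right)} = - 2 \left(E - 5\right) E^{2} = - 2 \left(-5 + E\right) E^{2} = - 2 E^{2} \left(-5 + E\right)$)
$- 131 f{\left(-2 \right)} = - 131 \cdot 2 \left(-2\right)^{2} \left(5 - -2\right) = - 131 \cdot 2 \cdot 4 \left(5 + 2\right) = - 131 \cdot 2 \cdot 4 \cdot 7 = \left(-131\right) 56 = -7336$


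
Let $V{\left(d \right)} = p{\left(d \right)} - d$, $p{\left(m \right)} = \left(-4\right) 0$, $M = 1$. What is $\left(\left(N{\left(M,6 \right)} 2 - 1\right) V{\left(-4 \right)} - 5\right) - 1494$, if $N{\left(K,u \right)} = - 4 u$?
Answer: $-1695$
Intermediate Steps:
$p{\left(m \right)} = 0$
$V{\left(d \right)} = - d$ ($V{\left(d \right)} = 0 - d = - d$)
$\left(\left(N{\left(M,6 \right)} 2 - 1\right) V{\left(-4 \right)} - 5\right) - 1494 = \left(\left(\left(-4\right) 6 \cdot 2 - 1\right) \left(\left(-1\right) \left(-4\right)\right) - 5\right) - 1494 = \left(\left(\left(-24\right) 2 - 1\right) 4 - 5\right) - 1494 = \left(\left(-48 - 1\right) 4 - 5\right) - 1494 = \left(\left(-49\right) 4 - 5\right) - 1494 = \left(-196 - 5\right) - 1494 = -201 - 1494 = -1695$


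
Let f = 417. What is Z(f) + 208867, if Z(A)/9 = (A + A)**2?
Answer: 6468871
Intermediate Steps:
Z(A) = 36*A**2 (Z(A) = 9*(A + A)**2 = 9*(2*A)**2 = 9*(4*A**2) = 36*A**2)
Z(f) + 208867 = 36*417**2 + 208867 = 36*173889 + 208867 = 6260004 + 208867 = 6468871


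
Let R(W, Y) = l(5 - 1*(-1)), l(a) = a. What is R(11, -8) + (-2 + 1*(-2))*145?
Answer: -574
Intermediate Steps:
R(W, Y) = 6 (R(W, Y) = 5 - 1*(-1) = 5 + 1 = 6)
R(11, -8) + (-2 + 1*(-2))*145 = 6 + (-2 + 1*(-2))*145 = 6 + (-2 - 2)*145 = 6 - 4*145 = 6 - 580 = -574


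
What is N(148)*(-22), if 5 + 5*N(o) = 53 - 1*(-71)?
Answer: -2618/5 ≈ -523.60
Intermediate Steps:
N(o) = 119/5 (N(o) = -1 + (53 - 1*(-71))/5 = -1 + (53 + 71)/5 = -1 + (⅕)*124 = -1 + 124/5 = 119/5)
N(148)*(-22) = (119/5)*(-22) = -2618/5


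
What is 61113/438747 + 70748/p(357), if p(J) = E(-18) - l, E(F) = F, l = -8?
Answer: -5173310271/731245 ≈ -7074.7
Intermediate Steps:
p(J) = -10 (p(J) = -18 - 1*(-8) = -18 + 8 = -10)
61113/438747 + 70748/p(357) = 61113/438747 + 70748/(-10) = 61113*(1/438747) + 70748*(-⅒) = 20371/146249 - 35374/5 = -5173310271/731245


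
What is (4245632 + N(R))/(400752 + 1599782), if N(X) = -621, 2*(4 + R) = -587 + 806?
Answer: 4245011/2000534 ≈ 2.1219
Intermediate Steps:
R = 211/2 (R = -4 + (-587 + 806)/2 = -4 + (½)*219 = -4 + 219/2 = 211/2 ≈ 105.50)
(4245632 + N(R))/(400752 + 1599782) = (4245632 - 621)/(400752 + 1599782) = 4245011/2000534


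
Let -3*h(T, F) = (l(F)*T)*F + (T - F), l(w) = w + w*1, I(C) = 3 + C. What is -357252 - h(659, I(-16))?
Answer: -848342/3 ≈ -2.8278e+5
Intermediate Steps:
l(w) = 2*w (l(w) = w + w = 2*w)
h(T, F) = -T/3 + F/3 - 2*T*F²/3 (h(T, F) = -(((2*F)*T)*F + (T - F))/3 = -((2*F*T)*F + (T - F))/3 = -(2*T*F² + (T - F))/3 = -(T - F + 2*T*F²)/3 = -T/3 + F/3 - 2*T*F²/3)
-357252 - h(659, I(-16)) = -357252 - (-⅓*659 + (3 - 16)/3 - ⅔*659*(3 - 16)²) = -357252 - (-659/3 + (⅓)*(-13) - ⅔*659*(-13)²) = -357252 - (-659/3 - 13/3 - ⅔*659*169) = -357252 - (-659/3 - 13/3 - 222742/3) = -357252 - 1*(-223414/3) = -357252 + 223414/3 = -848342/3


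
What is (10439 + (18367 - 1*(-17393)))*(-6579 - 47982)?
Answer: -2520663639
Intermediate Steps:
(10439 + (18367 - 1*(-17393)))*(-6579 - 47982) = (10439 + (18367 + 17393))*(-54561) = (10439 + 35760)*(-54561) = 46199*(-54561) = -2520663639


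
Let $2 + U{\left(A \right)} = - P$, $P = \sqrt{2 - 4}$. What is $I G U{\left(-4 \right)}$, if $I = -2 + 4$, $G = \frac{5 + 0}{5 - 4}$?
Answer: $-20 - 10 i \sqrt{2} \approx -20.0 - 14.142 i$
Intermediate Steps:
$G = 5$ ($G = \frac{5}{1} = 5 \cdot 1 = 5$)
$P = i \sqrt{2}$ ($P = \sqrt{-2} = i \sqrt{2} \approx 1.4142 i$)
$U{\left(A \right)} = -2 - i \sqrt{2}$
$I = 2$
$I G U{\left(-4 \right)} = 2 \cdot 5 \left(-2 - i \sqrt{2}\right) = 10 \left(-2 - i \sqrt{2}\right) = -20 - 10 i \sqrt{2}$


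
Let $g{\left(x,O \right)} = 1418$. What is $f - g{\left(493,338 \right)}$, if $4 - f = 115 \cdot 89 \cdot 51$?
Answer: $-523399$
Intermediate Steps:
$f = -521981$ ($f = 4 - 115 \cdot 89 \cdot 51 = 4 - 10235 \cdot 51 = 4 - 521985 = -521981$)
$f - g{\left(493,338 \right)} = -521981 - 1418 = -523399$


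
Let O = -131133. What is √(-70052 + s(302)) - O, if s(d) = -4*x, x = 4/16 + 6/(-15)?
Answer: 131133 + I*√1751285/5 ≈ 1.3113e+5 + 264.67*I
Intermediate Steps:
x = -3/20 (x = 4*(1/16) + 6*(-1/15) = ¼ - ⅖ = -3/20 ≈ -0.15000)
s(d) = ⅗ (s(d) = -4*(-3/20) = ⅗)
√(-70052 + s(302)) - O = √(-70052 + ⅗) - 1*(-131133) = √(-350257/5) + 131133 = I*√1751285/5 + 131133 = 131133 + I*√1751285/5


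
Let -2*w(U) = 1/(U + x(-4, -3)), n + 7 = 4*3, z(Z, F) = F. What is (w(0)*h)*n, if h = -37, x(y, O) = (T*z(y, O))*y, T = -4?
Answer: -185/96 ≈ -1.9271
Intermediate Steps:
x(y, O) = -4*O*y (x(y, O) = (-4*O)*y = -4*O*y)
n = 5 (n = -7 + 4*3 = -7 + 12 = 5)
w(U) = -1/(2*(-48 + U)) (w(U) = -1/(2*(U - 4*(-3)*(-4))) = -1/(2*(U - 48)) = -1/(2*(-48 + U)))
(w(0)*h)*n = (-1/(-96 + 2*0)*(-37))*5 = (-1/(-96 + 0)*(-37))*5 = (-1/(-96)*(-37))*5 = (-1*(-1/96)*(-37))*5 = ((1/96)*(-37))*5 = -37/96*5 = -185/96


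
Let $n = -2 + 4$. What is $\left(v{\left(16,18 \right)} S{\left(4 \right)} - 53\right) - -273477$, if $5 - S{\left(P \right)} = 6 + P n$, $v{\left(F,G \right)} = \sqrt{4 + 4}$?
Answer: $273424 - 18 \sqrt{2} \approx 2.734 \cdot 10^{5}$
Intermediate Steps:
$v{\left(F,G \right)} = 2 \sqrt{2}$ ($v{\left(F,G \right)} = \sqrt{8} = 2 \sqrt{2}$)
$n = 2$
$S{\left(P \right)} = -1 - 2 P$ ($S{\left(P \right)} = 5 - \left(6 + P 2\right) = 5 - \left(6 + 2 P\right) = -1 - 2 P$)
$\left(v{\left(16,18 \right)} S{\left(4 \right)} - 53\right) - -273477 = \left(2 \sqrt{2} \left(-1 - 8\right) - 53\right) - -273477 = \left(2 \sqrt{2} \left(-1 - 8\right) - 53\right) + 273477 = \left(2 \sqrt{2} \left(-9\right) - 53\right) + 273477 = \left(- 18 \sqrt{2} - 53\right) + 273477 = \left(-53 - 18 \sqrt{2}\right) + 273477 = 273424 - 18 \sqrt{2}$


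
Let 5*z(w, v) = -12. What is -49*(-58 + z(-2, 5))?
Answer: 14798/5 ≈ 2959.6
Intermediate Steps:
z(w, v) = -12/5 (z(w, v) = (1/5)*(-12) = -12/5)
-49*(-58 + z(-2, 5)) = -49*(-58 - 12/5) = -49*(-302/5) = 14798/5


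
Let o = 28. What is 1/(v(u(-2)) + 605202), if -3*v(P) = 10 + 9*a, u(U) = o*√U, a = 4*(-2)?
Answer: 3/1815668 ≈ 1.6523e-6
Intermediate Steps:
a = -8
u(U) = 28*√U
v(P) = 62/3 (v(P) = -(10 + 9*(-8))/3 = -(10 - 72)/3 = -⅓*(-62) = 62/3)
1/(v(u(-2)) + 605202) = 1/(62/3 + 605202) = 1/(1815668/3) = 3/1815668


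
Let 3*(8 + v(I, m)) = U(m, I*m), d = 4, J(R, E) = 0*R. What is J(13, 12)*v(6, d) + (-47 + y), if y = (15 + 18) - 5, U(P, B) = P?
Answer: -19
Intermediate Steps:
J(R, E) = 0
v(I, m) = -8 + m/3
y = 28 (y = 33 - 5 = 28)
J(13, 12)*v(6, d) + (-47 + y) = 0*(-8 + (1/3)*4) + (-47 + 28) = 0*(-8 + 4/3) - 19 = 0*(-20/3) - 19 = 0 - 19 = -19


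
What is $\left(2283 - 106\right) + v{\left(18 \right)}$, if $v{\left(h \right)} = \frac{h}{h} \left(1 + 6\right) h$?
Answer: $2303$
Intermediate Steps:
$v{\left(h \right)} = 7 h$ ($v{\left(h \right)} = 1 \cdot 7 h = 7 h$)
$\left(2283 - 106\right) + v{\left(18 \right)} = \left(2283 - 106\right) + 7 \cdot 18 = 2177 + 126 = 2303$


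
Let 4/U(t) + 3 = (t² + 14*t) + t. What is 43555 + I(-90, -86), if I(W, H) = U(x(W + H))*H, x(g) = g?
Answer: 1234043471/28333 ≈ 43555.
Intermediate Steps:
U(t) = 4/(-3 + t² + 15*t) (U(t) = 4/(-3 + ((t² + 14*t) + t)) = 4/(-3 + (t² + 15*t)) = 4/(-3 + t² + 15*t))
I(W, H) = 4*H/(-3 + (H + W)² + 15*H + 15*W) (I(W, H) = (4/(-3 + (W + H)² + 15*(W + H)))*H = (4/(-3 + (H + W)² + 15*(H + W)))*H = (4/(-3 + (H + W)² + (15*H + 15*W)))*H = (4/(-3 + (H + W)² + 15*H + 15*W))*H = 4*H/(-3 + (H + W)² + 15*H + 15*W))
43555 + I(-90, -86) = 43555 + 4*(-86)/(-3 + (-86 - 90)² + 15*(-86) + 15*(-90)) = 43555 + 4*(-86)/(-3 + (-176)² - 1290 - 1350) = 43555 + 4*(-86)/(-3 + 30976 - 1290 - 1350) = 43555 + 4*(-86)/28333 = 43555 + 4*(-86)*(1/28333) = 43555 - 344/28333 = 1234043471/28333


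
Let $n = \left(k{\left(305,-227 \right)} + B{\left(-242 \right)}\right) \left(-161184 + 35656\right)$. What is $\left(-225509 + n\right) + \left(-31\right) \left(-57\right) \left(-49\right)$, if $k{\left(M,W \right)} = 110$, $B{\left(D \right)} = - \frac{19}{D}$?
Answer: $- \frac{1709733328}{121} \approx -1.413 \cdot 10^{7}$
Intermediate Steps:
$n = - \frac{1671970196}{121}$ ($n = \left(110 - \frac{19}{-242}\right) \left(-161184 + 35656\right) = \left(110 - - \frac{19}{242}\right) \left(-125528\right) = \left(110 + \frac{19}{242}\right) \left(-125528\right) = \frac{26639}{242} \left(-125528\right) = - \frac{1671970196}{121} \approx -1.3818 \cdot 10^{7}$)
$\left(-225509 + n\right) + \left(-31\right) \left(-57\right) \left(-49\right) = \left(-225509 - \frac{1671970196}{121}\right) + \left(-31\right) \left(-57\right) \left(-49\right) = - \frac{1699256785}{121} + 1767 \left(-49\right) = - \frac{1699256785}{121} - 86583 = - \frac{1709733328}{121}$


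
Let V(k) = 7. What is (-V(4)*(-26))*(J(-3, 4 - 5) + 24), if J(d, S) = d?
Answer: 3822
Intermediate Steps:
(-V(4)*(-26))*(J(-3, 4 - 5) + 24) = (-1*7*(-26))*(-3 + 24) = -7*(-26)*21 = 182*21 = 3822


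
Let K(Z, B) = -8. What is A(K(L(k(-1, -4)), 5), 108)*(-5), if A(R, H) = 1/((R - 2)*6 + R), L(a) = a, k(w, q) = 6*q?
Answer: 5/68 ≈ 0.073529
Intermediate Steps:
A(R, H) = 1/(-12 + 7*R) (A(R, H) = 1/((-2 + R)*6 + R) = 1/((-12 + 6*R) + R) = 1/(-12 + 7*R))
A(K(L(k(-1, -4)), 5), 108)*(-5) = -5/(-12 + 7*(-8)) = -5/(-12 - 56) = -5/(-68) = -1/68*(-5) = 5/68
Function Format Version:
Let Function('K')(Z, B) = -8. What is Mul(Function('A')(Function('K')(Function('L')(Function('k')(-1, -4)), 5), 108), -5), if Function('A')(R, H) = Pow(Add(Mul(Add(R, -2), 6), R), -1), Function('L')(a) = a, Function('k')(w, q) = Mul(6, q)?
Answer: Rational(5, 68) ≈ 0.073529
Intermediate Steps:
Function('A')(R, H) = Pow(Add(-12, Mul(7, R)), -1) (Function('A')(R, H) = Pow(Add(Mul(Add(-2, R), 6), R), -1) = Pow(Add(Add(-12, Mul(6, R)), R), -1) = Pow(Add(-12, Mul(7, R)), -1))
Mul(Function('A')(Function('K')(Function('L')(Function('k')(-1, -4)), 5), 108), -5) = Mul(Pow(Add(-12, Mul(7, -8)), -1), -5) = Mul(Pow(Add(-12, -56), -1), -5) = Mul(Pow(-68, -1), -5) = Mul(Rational(-1, 68), -5) = Rational(5, 68)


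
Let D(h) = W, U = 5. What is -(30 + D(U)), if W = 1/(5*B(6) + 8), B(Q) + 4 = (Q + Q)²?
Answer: -21241/708 ≈ -30.001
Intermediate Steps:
B(Q) = -4 + 4*Q² (B(Q) = -4 + (Q + Q)² = -4 + (2*Q)² = -4 + 4*Q²)
W = 1/708 (W = 1/(5*(-4 + 4*6²) + 8) = 1/(5*(-4 + 4*36) + 8) = 1/(5*(-4 + 144) + 8) = 1/(5*140 + 8) = 1/(700 + 8) = 1/708 ≈ 0.0014124)
D(h) = 1/708
-(30 + D(U)) = -(30 + 1/708) = -1*21241/708 = -21241/708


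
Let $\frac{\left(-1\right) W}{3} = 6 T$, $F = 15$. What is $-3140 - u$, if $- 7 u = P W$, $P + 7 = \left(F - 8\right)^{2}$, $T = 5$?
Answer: $-3680$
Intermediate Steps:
$P = 42$ ($P = -7 + \left(15 - 8\right)^{2} = -7 + 7^{2} = -7 + 49 = 42$)
$W = -90$ ($W = - 3 \cdot 6 \cdot 5 = \left(-3\right) 30 = -90$)
$u = 540$ ($u = - \frac{42 \left(-90\right)}{7} = \left(- \frac{1}{7}\right) \left(-3780\right) = 540$)
$-3140 - u = -3140 - 540 = -3680$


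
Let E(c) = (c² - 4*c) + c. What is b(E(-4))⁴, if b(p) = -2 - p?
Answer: 810000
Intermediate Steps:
E(c) = c² - 3*c
b(E(-4))⁴ = (-2 - (-4)*(-3 - 4))⁴ = (-2 - (-4)*(-7))⁴ = (-2 - 1*28)⁴ = (-2 - 28)⁴ = (-30)⁴ = 810000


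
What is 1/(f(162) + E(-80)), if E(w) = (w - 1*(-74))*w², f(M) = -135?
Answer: -1/38535 ≈ -2.5950e-5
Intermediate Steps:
E(w) = w²*(74 + w) (E(w) = (w + 74)*w² = (74 + w)*w² = w²*(74 + w))
1/(f(162) + E(-80)) = 1/(-135 + (-80)²*(74 - 80)) = 1/(-135 + 6400*(-6)) = 1/(-135 - 38400) = 1/(-38535) = -1/38535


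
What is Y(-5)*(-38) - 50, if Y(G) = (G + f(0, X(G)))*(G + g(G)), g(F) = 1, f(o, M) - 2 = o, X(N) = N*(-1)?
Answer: -506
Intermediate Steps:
X(N) = -N
f(o, M) = 2 + o
Y(G) = (1 + G)*(2 + G) (Y(G) = (G + (2 + 0))*(G + 1) = (G + 2)*(1 + G) = (2 + G)*(1 + G) = (1 + G)*(2 + G))
Y(-5)*(-38) - 50 = (2 + (-5)² + 3*(-5))*(-38) - 50 = (2 + 25 - 15)*(-38) - 50 = 12*(-38) - 50 = -456 - 50 = -506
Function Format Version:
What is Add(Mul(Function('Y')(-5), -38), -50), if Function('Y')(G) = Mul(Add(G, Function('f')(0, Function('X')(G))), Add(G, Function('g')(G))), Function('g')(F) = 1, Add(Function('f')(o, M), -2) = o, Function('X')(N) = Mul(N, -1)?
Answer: -506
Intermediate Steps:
Function('X')(N) = Mul(-1, N)
Function('f')(o, M) = Add(2, o)
Function('Y')(G) = Mul(Add(1, G), Add(2, G)) (Function('Y')(G) = Mul(Add(G, Add(2, 0)), Add(G, 1)) = Mul(Add(G, 2), Add(1, G)) = Mul(Add(2, G), Add(1, G)) = Mul(Add(1, G), Add(2, G)))
Add(Mul(Function('Y')(-5), -38), -50) = Add(Mul(Add(2, Pow(-5, 2), Mul(3, -5)), -38), -50) = Add(Mul(Add(2, 25, -15), -38), -50) = Add(Mul(12, -38), -50) = Add(-456, -50) = -506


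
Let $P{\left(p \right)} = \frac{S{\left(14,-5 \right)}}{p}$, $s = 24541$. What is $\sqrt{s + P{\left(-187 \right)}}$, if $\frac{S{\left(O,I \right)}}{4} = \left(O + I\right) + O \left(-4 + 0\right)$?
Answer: $\frac{\sqrt{858209385}}{187} \approx 156.66$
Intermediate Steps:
$S{\left(O,I \right)} = - 12 O + 4 I$ ($S{\left(O,I \right)} = 4 \left(\left(O + I\right) + O \left(-4 + 0\right)\right) = 4 \left(\left(I + O\right) + O \left(-4\right)\right) = 4 \left(\left(I + O\right) - 4 O\right) = 4 \left(I - 3 O\right) = - 12 O + 4 I$)
$P{\left(p \right)} = - \frac{188}{p}$ ($P{\left(p \right)} = \frac{\left(-12\right) 14 + 4 \left(-5\right)}{p} = \frac{-168 - 20}{p} = - \frac{188}{p}$)
$\sqrt{s + P{\left(-187 \right)}} = \sqrt{24541 - \frac{188}{-187}} = \sqrt{24541 - - \frac{188}{187}} = \sqrt{24541 + \frac{188}{187}} = \sqrt{\frac{4589355}{187}} = \frac{\sqrt{858209385}}{187}$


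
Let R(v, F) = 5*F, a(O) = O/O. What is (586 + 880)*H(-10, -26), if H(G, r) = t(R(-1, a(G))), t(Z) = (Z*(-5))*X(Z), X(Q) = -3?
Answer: 109950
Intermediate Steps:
a(O) = 1
t(Z) = 15*Z (t(Z) = (Z*(-5))*(-3) = -5*Z*(-3) = 15*Z)
H(G, r) = 75 (H(G, r) = 15*(5*1) = 15*5 = 75)
(586 + 880)*H(-10, -26) = (586 + 880)*75 = 1466*75 = 109950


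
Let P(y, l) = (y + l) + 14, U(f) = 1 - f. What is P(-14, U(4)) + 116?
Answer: 113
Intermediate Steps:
P(y, l) = 14 + l + y (P(y, l) = (l + y) + 14 = 14 + l + y)
P(-14, U(4)) + 116 = (14 + (1 - 1*4) - 14) + 116 = (14 + (1 - 4) - 14) + 116 = (14 - 3 - 14) + 116 = -3 + 116 = 113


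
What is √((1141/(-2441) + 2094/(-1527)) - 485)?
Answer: 2*I*√187886799566597/1242469 ≈ 22.064*I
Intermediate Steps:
√((1141/(-2441) + 2094/(-1527)) - 485) = √((1141*(-1/2441) + 2094*(-1/1527)) - 485) = √((-1141/2441 - 698/509) - 485) = √(-2284587/1242469 - 485) = √(-604882052/1242469) = 2*I*√187886799566597/1242469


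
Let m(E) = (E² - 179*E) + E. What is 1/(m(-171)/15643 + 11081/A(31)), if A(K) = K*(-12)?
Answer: -5819196/151139495 ≈ -0.038502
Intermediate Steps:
A(K) = -12*K
m(E) = E² - 178*E
1/(m(-171)/15643 + 11081/A(31)) = 1/(-171*(-178 - 171)/15643 + 11081/((-12*31))) = 1/(-171*(-349)*(1/15643) + 11081/(-372)) = 1/(59679*(1/15643) + 11081*(-1/372)) = 1/(59679/15643 - 11081/372) = 1/(-151139495/5819196) = -5819196/151139495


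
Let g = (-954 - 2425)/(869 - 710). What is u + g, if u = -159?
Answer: -28660/159 ≈ -180.25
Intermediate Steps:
g = -3379/159 ≈ -21.252
u + g = -159 - 3379/159 = -28660/159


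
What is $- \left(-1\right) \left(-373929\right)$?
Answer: $-373929$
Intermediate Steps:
$- \left(-1\right) \left(-373929\right) = \left(-1\right) 373929 = -373929$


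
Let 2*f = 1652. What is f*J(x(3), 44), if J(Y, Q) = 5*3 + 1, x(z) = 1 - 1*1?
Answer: 13216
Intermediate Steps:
f = 826 (f = (½)*1652 = 826)
x(z) = 0 (x(z) = 1 - 1 = 0)
J(Y, Q) = 16 (J(Y, Q) = 15 + 1 = 16)
f*J(x(3), 44) = 826*16 = 13216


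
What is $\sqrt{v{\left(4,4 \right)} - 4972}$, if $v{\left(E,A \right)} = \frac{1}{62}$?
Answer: $\frac{i \sqrt{19112306}}{62} \approx 70.512 i$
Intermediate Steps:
$v{\left(E,A \right)} = \frac{1}{62}$
$\sqrt{v{\left(4,4 \right)} - 4972} = \sqrt{\frac{1}{62} - 4972} = \sqrt{- \frac{308263}{62}} = \frac{i \sqrt{19112306}}{62}$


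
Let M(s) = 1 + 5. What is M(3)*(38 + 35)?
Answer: 438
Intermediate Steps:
M(s) = 6
M(3)*(38 + 35) = 6*(38 + 35) = 6*73 = 438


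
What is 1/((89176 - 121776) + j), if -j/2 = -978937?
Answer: 1/1925274 ≈ 5.1941e-7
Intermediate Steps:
j = 1957874 (j = -2*(-978937) = 1957874)
1/((89176 - 121776) + j) = 1/((89176 - 121776) + 1957874) = 1/(-32600 + 1957874) = 1/1925274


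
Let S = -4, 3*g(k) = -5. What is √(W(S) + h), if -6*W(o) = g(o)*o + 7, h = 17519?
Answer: √630602/6 ≈ 132.35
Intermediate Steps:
g(k) = -5/3 (g(k) = (⅓)*(-5) = -5/3)
W(o) = -7/6 + 5*o/18 (W(o) = -(-5*o/3 + 7)/6 = -(7 - 5*o/3)/6 = -7/6 + 5*o/18)
√(W(S) + h) = √((-7/6 + (5/18)*(-4)) + 17519) = √((-7/6 - 10/9) + 17519) = √(-41/18 + 17519) = √(315301/18) = √630602/6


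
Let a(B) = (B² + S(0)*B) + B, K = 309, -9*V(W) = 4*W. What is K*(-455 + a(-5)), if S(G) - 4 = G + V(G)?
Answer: -140595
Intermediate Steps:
V(W) = -4*W/9
S(G) = 4 + 5*G/9 (S(G) = 4 + (G - 4*G/9) = 4 + 5*G/9)
a(B) = B² + 5*B (a(B) = (B² + (4 + (5/9)*0)*B) + B = (B² + (4 + 0)*B) + B = (B² + 4*B) + B = B² + 5*B)
K*(-455 + a(-5)) = 309*(-455 - 5*(5 - 5)) = 309*(-455 - 5*0) = 309*(-455 + 0) = 309*(-455) = -140595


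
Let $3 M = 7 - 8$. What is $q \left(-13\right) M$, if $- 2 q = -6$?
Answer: $13$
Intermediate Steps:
$q = 3$ ($q = \left(- \frac{1}{2}\right) \left(-6\right) = 3$)
$M = - \frac{1}{3}$ ($M = \frac{7 - 8}{3} = \frac{1}{3} \left(-1\right) = - \frac{1}{3} \approx -0.33333$)
$q \left(-13\right) M = 3 \left(-13\right) \left(- \frac{1}{3}\right) = \left(-39\right) \left(- \frac{1}{3}\right) = 13$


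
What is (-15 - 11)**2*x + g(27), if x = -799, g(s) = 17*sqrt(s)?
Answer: -540124 + 51*sqrt(3) ≈ -5.4004e+5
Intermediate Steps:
(-15 - 11)**2*x + g(27) = (-15 - 11)**2*(-799) + 17*sqrt(27) = (-26)**2*(-799) + 17*(3*sqrt(3)) = 676*(-799) + 51*sqrt(3) = -540124 + 51*sqrt(3)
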